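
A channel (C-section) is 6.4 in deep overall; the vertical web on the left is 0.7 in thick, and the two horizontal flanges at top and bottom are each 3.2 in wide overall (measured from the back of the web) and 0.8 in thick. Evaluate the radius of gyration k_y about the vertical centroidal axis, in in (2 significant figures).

k_y ≈ 0.95 in

Decompose the section into non-overlapping parts with the origin at the bottom-left of its bounding rectangle.
Web: 0.7 × 6.4, A = 4.48 in², x = 0.35 in, Ī = 0.1829 in⁴.
Top flange (beyond web): 2.5 × 0.8, A = 2 in², x = 1.95 in, Ī = 1.042 in⁴.
Bottom flange (beyond web): 2.5 × 0.8, A = 2 in², x = 1.95 in, Ī = 1.042 in⁴.
Centroid: x̄ = ΣA·x / ΣA = 1.105 in.
Transfer each piece to the vertical centroidal axis using Ī + A·d² with d = x − 1.105:
  web: d = -0.7547 in → contributes +2.735 in⁴
  top flange (beyond web): d = 0.8453 in → contributes +2.471 in⁴
  bottom flange (beyond web): d = 0.8453 in → contributes +2.471 in⁴
Total I = 7.676 in⁴.
Radius of gyration: k = √(I/A) = √(7.676 / 8.48) = 0.9514 in.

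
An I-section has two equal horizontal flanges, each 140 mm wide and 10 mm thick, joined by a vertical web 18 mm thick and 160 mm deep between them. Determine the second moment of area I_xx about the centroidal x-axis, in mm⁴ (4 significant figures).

Split into non-overlapping primitives; take the origin at the lower-left of the bounding box.
Bottom flange: 140 × 10, A = 1 400 mm², y = 5 mm, Ī = 11666.7 mm⁴.
Web: 18 × 160, A = 2 880 mm², y = 90 mm, Ī = 6 144 000 mm⁴.
Top flange: 140 × 10, A = 1 400 mm², y = 175 mm, Ī = 11666.7 mm⁴.
By symmetry the centroid is at mid-height, ȳ = 90 mm.
Transfer each piece to the centroidal x-axis using Ī + A·d² with d = y − 90:
  bottom flange: d = -85 mm → contributes +10 126 667 mm⁴
  web: d = 0 mm → contributes +6 144 000 mm⁴
  top flange: d = 85 mm → contributes +10 126 667 mm⁴
Total I = 26 397 333 mm⁴.

I_xx ≈ 2.640 × 10⁷ mm⁴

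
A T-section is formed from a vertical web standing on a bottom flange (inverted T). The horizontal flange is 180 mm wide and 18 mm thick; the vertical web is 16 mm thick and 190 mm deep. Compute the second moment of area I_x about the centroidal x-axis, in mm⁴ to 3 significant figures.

I_x ≈ 2.62 × 10⁷ mm⁴

Decompose the section into non-overlapping parts with the origin at the bottom-left of its bounding rectangle.
Flange: 180 × 18, A = 3 240 mm², y = 9 mm, Ī = 87 480 mm⁴.
Web: 16 × 190, A = 3 040 mm², y = 113 mm, Ī = 9 145 333 mm⁴.
Centroid: ȳ = ΣA·y / ΣA = 59.344 mm.
Transfer each piece to the centroidal x-axis using Ī + A·d² with d = y − 59.344:
  flange: d = -50.344 mm → contributes +8 299 303 mm⁴
  web: d = 53.656 mm → contributes +17 897 408 mm⁴
Total I = 26 196 710 mm⁴.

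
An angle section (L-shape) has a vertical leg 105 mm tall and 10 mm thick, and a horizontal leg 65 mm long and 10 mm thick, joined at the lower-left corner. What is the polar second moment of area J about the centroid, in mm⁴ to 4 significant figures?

J ≈ 2.312 × 10⁶ mm⁴

Decompose the section into non-overlapping parts with the origin at the bottom-left of its bounding rectangle.
Vertical leg: 10 × 105, A = 1 050 mm², y = 52.5 mm, Ī = 964 688 mm⁴.
Horizontal leg (remainder): 55 × 10, A = 550 mm², y = 5 mm, Ī = 4583.33 mm⁴.
Centroid: ȳ = ΣA·y / ΣA = 36.1719 mm.
Transfer each piece to the centroidal x-axis using Ī + A·d² with d = y − 36.1719:
  vertical leg: d = 16.3281 mm → contributes +1 244 626 mm⁴
  horizontal leg (remainder): d = -31.1719 mm → contributes +539 011 mm⁴
Total I = 1 783 636 mm⁴.
For the y-axis: x̄ = 16.1719 mm.
Repeating about the centroidal y-axis gives I_y = 528 636 mm⁴.
Polar second moment: J = I_x + I_y = 2 312 272 mm⁴.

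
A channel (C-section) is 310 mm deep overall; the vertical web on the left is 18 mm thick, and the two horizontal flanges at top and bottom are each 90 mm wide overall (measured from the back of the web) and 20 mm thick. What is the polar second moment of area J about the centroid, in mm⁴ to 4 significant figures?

J ≈ 1.106 × 10⁸ mm⁴

Decompose the section into non-overlapping parts with the origin at the bottom-left of its bounding rectangle.
Web: 18 × 310, A = 5 580 mm², y = 155 mm, Ī = 44 686 500 mm⁴.
Top flange (beyond web): 72 × 20, A = 1 440 mm², y = 300 mm, Ī = 48 000 mm⁴.
Bottom flange (beyond web): 72 × 20, A = 1 440 mm², y = 10 mm, Ī = 48 000 mm⁴.
By symmetry the centroid is at mid-height, ȳ = 155 mm.
Transfer each piece to the centroidal x-axis using Ī + A·d² with d = y − 155:
  web: d = 0 mm → contributes +44 686 500 mm⁴
  top flange (beyond web): d = 145 mm → contributes +30 324 000 mm⁴
  bottom flange (beyond web): d = -145 mm → contributes +30 324 000 mm⁴
Total I = 105 334 500 mm⁴.
For the y-axis: x̄ = 24.3191 mm.
Repeating about the centroidal y-axis gives I_y = 5 241 458 mm⁴.
Polar second moment: J = I_x + I_y = 110 575 958 mm⁴.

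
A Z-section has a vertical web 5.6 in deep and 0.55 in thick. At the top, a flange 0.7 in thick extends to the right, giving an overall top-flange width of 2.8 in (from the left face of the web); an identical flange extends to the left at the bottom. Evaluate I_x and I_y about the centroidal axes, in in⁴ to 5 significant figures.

I_x ≈ 27.086 in⁴, I_y ≈ 7.5805 in⁴

Treat the section as a set of non-overlapping primitives; coordinates are from the bounding-box lower-left.
Web: 0.55 × 5.6, A = 3.08 in², y = 2.8 in, Ī = 8.049067 in⁴.
Top flange (beyond web): 2.25 × 0.7, A = 1.575 in², y = 5.25 in, Ī = 0.0643125 in⁴.
Bottom flange (beyond web): 2.25 × 0.7, A = 1.575 in², y = 0.35 in, Ī = 0.0643125 in⁴.
Centroid: ȳ = ΣA·y / ΣA = 2.8 in.
Transfer each piece to the centroidal x-axis using Ī + A·d² with d = y − 2.8:
  web: d = 0 in → contributes +8.049067 in⁴
  top flange (beyond web): d = 2.45 in → contributes +9.51825 in⁴
  bottom flange (beyond web): d = -2.45 in → contributes +9.51825 in⁴
Total I = 27.08557 in⁴.
For the y-axis: x̄ = 2.525 in.
Repeating about the centroidal y-axis gives I_y = 7.580548 in⁴.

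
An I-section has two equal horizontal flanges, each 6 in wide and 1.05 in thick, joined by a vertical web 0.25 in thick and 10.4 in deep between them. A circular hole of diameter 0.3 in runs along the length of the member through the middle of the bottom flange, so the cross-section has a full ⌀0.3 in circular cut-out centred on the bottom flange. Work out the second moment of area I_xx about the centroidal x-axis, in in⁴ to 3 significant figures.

I_xx ≈ 435 in⁴

Split into non-overlapping primitives; take the origin at the lower-left of the bounding box.
Bottom flange: 6 × 1.05, A = 6.3 in², y = 0.525 in, Ī = 0.57881 in⁴.
Web: 0.25 × 10.4, A = 2.6 in², y = 6.25 in, Ī = 23.435 in⁴.
Top flange: 6 × 1.05, A = 6.3 in², y = 11.975 in, Ī = 0.57881 in⁴.
Hole (subtracted): ⌀0.3, A = 0.070686 in², y = 0.525 in, Ī = 0.00039761 in⁴.
Centroid: ȳ = ΣA·y / ΣA = 6.2767 in.
Transfer each piece to the centroidal x-axis using Ī + A·d² with d = y − 6.2767:
  bottom flange: d = -5.7517 in → contributes +209 in⁴
  web: d = -0.026748 in → contributes +23.437 in⁴
  top flange: d = 5.6983 in → contributes +205.14 in⁴
  hole: d = -5.7517 in → contributes −2.3389 in⁴
Total I = 435.24 in⁴.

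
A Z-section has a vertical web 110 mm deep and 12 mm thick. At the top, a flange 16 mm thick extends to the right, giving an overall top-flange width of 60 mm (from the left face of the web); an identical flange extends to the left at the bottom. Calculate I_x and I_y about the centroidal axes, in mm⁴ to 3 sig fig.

I_x ≈ 4.76 × 10⁶ mm⁴, I_y ≈ 1.69 × 10⁶ mm⁴

Split into non-overlapping primitives; take the origin at the lower-left of the bounding box.
Web: 12 × 110, A = 1 320 mm², y = 55 mm, Ī = 1 331 000 mm⁴.
Top flange (beyond web): 48 × 16, A = 768 mm², y = 102 mm, Ī = 16 384 mm⁴.
Bottom flange (beyond web): 48 × 16, A = 768 mm², y = 8 mm, Ī = 16 384 mm⁴.
Centroid: ȳ = ΣA·y / ΣA = 55 mm.
Transfer each piece to the centroidal x-axis using Ī + A·d² with d = y − 55:
  web: d = 0 mm → contributes +1 331 000 mm⁴
  top flange (beyond web): d = 47 mm → contributes +1 712 896 mm⁴
  bottom flange (beyond web): d = -47 mm → contributes +1 712 896 mm⁴
Total I = 4 756 792 mm⁴.
For the y-axis: x̄ = 54 mm.
Repeating about the centroidal y-axis gives I_y = 1 693 152 mm⁴.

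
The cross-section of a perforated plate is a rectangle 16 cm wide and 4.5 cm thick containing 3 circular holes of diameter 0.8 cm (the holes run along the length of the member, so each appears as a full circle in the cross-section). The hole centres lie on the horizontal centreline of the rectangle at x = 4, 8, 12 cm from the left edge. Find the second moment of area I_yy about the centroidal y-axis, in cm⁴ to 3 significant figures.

I_yy ≈ 1520 cm⁴

Split into non-overlapping primitives; take the origin at the lower-left of the bounding box.
Plate: 16 × 4.5, A = 72 cm², x = 8 cm, Ī = 1 536 cm⁴.
Hole 1 (subtracted): ⌀0.8, A = 0.50265 cm², x = 4 cm, Ī = 0.020106 cm⁴.
Hole 2 (subtracted): ⌀0.8, A = 0.50265 cm², x = 8 cm, Ī = 0.020106 cm⁴.
Hole 3 (subtracted): ⌀0.8, A = 0.50265 cm², x = 12 cm, Ī = 0.020106 cm⁴.
By symmetry the centroid is at mid-width, x̄ = 8 cm.
Transfer each piece to the centroidal y-axis using Ī + A·d² with d = x − 8:
  plate: d = 0 cm → contributes +1 536 cm⁴
  hole 1: d = -4 cm → contributes −8.0626 cm⁴
  hole 2: d = 0 cm → contributes −0.020106 cm⁴
  hole 3: d = 4 cm → contributes −8.0626 cm⁴
Total I = 1519.9 cm⁴.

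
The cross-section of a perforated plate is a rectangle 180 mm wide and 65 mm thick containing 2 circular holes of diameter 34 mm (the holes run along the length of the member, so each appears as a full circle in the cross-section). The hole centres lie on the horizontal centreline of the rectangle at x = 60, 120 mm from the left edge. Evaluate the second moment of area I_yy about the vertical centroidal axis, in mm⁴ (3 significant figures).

I_yy ≈ 2.98 × 10⁷ mm⁴

Treat the section as a set of non-overlapping primitives; coordinates are from the bounding-box lower-left.
Plate: 180 × 65, A = 11 700 mm², x = 90 mm, Ī = 31 590 000 mm⁴.
Hole 1 (subtracted): ⌀34, A = 907.92 mm², x = 60 mm, Ī = 65 597 mm⁴.
Hole 2 (subtracted): ⌀34, A = 907.92 mm², x = 120 mm, Ī = 65 597 mm⁴.
By symmetry the centroid is at mid-width, x̄ = 90 mm.
Transfer each piece to the vertical centroidal axis using Ī + A·d² with d = x − 90:
  plate: d = 0 mm → contributes +31 590 000 mm⁴
  hole 1: d = -30 mm → contributes −882 725 mm⁴
  hole 2: d = 30 mm → contributes −882 725 mm⁴
Total I = 29 824 549 mm⁴.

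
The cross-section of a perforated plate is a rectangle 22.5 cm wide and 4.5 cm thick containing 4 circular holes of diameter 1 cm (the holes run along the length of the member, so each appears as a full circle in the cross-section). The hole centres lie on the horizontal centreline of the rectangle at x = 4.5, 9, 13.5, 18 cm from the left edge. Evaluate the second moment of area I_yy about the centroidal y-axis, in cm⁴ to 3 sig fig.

I_yy ≈ 4190 cm⁴

Break the section into simple shapes (no overlaps), measuring from the bottom-left corner of the bounding box.
Plate: 22.5 × 4.5, A = 101.25 cm², x = 11.25 cm, Ī = 4271.5 cm⁴.
Hole 1 (subtracted): ⌀1, A = 0.7854 cm², x = 4.5 cm, Ī = 0.049087 cm⁴.
Hole 2 (subtracted): ⌀1, A = 0.7854 cm², x = 9 cm, Ī = 0.049087 cm⁴.
Hole 3 (subtracted): ⌀1, A = 0.7854 cm², x = 13.5 cm, Ī = 0.049087 cm⁴.
Hole 4 (subtracted): ⌀1, A = 0.7854 cm², x = 18 cm, Ī = 0.049087 cm⁴.
By symmetry the centroid is at mid-width, x̄ = 11.25 cm.
Transfer each piece to the centroidal y-axis using Ī + A·d² with d = x − 11.25:
  plate: d = 0 cm → contributes +4271.5 cm⁴
  hole 1: d = -6.75 cm → contributes −35.834 cm⁴
  hole 2: d = -2.25 cm → contributes −4.0252 cm⁴
  hole 3: d = 2.25 cm → contributes −4.0252 cm⁴
  hole 4: d = 6.75 cm → contributes −35.834 cm⁴
Total I = 4191.8 cm⁴.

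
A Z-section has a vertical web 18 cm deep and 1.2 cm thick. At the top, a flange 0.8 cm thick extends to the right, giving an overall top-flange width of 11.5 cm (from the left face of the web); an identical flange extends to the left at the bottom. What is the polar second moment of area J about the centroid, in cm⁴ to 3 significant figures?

J ≈ 2500 cm⁴

Treat the section as a set of non-overlapping primitives; coordinates are from the bounding-box lower-left.
Web: 1.2 × 18, A = 21.6 cm², y = 9 cm, Ī = 583.2 cm⁴.
Top flange (beyond web): 10.3 × 0.8, A = 8.24 cm², y = 17.6 cm, Ī = 0.43947 cm⁴.
Bottom flange (beyond web): 10.3 × 0.8, A = 8.24 cm², y = 0.4 cm, Ī = 0.43947 cm⁴.
Centroid: ȳ = ΣA·y / ΣA = 9 cm.
Transfer each piece to the centroidal x-axis using Ī + A·d² with d = y − 9:
  web: d = 0 cm → contributes +583.2 cm⁴
  top flange (beyond web): d = 8.6 cm → contributes +609.87 cm⁴
  bottom flange (beyond web): d = -8.6 cm → contributes +609.87 cm⁴
Total I = 1802.9 cm⁴.
For the y-axis: x̄ = 10.9 cm.
Repeating about the centroidal y-axis gives I_y = 693.16 cm⁴.
Polar second moment: J = I_x + I_y = 2496.1 cm⁴.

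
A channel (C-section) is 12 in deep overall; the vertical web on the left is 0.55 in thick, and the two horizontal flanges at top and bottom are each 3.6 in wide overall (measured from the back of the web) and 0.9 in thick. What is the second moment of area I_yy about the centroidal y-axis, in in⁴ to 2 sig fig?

I_yy ≈ 14 in⁴

Treat the section as a set of non-overlapping primitives; coordinates are from the bounding-box lower-left.
Web: 0.55 × 12, A = 6.6 in², x = 0.275 in, Ī = 0.1664 in⁴.
Top flange (beyond web): 3.05 × 0.9, A = 2.745 in², x = 2.075 in, Ī = 2.128 in⁴.
Bottom flange (beyond web): 3.05 × 0.9, A = 2.745 in², x = 2.075 in, Ī = 2.128 in⁴.
Centroid: x̄ = ΣA·x / ΣA = 1.092 in.
Transfer each piece to the centroidal y-axis using Ī + A·d² with d = x − 1.092:
  web: d = -0.8174 in → contributes +4.576 in⁴
  top flange (beyond web): d = 0.9826 in → contributes +4.778 in⁴
  bottom flange (beyond web): d = 0.9826 in → contributes +4.778 in⁴
Total I = 14.13 in⁴.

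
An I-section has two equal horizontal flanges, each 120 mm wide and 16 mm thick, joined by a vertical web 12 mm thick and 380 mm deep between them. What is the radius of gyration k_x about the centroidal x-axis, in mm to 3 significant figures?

Treat the section as a set of non-overlapping primitives; coordinates are from the bounding-box lower-left.
Bottom flange: 120 × 16, A = 1 920 mm², y = 8 mm, Ī = 40 960 mm⁴.
Web: 12 × 380, A = 4 560 mm², y = 206 mm, Ī = 54 872 000 mm⁴.
Top flange: 120 × 16, A = 1 920 mm², y = 404 mm, Ī = 40 960 mm⁴.
By symmetry the centroid is at mid-height, ȳ = 206 mm.
Transfer each piece to the centroidal x-axis using Ī + A·d² with d = y − 206:
  bottom flange: d = -198 mm → contributes +75 312 640 mm⁴
  web: d = 0 mm → contributes +54 872 000 mm⁴
  top flange: d = 198 mm → contributes +75 312 640 mm⁴
Total I = 205 497 280 mm⁴.
Radius of gyration: k = √(I/A) = √(205 497 280 / 8 400) = 156.41 mm.

k_x ≈ 156 mm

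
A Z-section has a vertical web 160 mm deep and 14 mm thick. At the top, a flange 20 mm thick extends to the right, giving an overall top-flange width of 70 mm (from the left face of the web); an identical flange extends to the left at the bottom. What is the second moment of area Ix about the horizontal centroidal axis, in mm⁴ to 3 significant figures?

Treat the section as a set of non-overlapping primitives; coordinates are from the bounding-box lower-left.
Web: 14 × 160, A = 2 240 mm², y = 80 mm, Ī = 4 778 667 mm⁴.
Top flange (beyond web): 56 × 20, A = 1 120 mm², y = 150 mm, Ī = 37 333 mm⁴.
Bottom flange (beyond web): 56 × 20, A = 1 120 mm², y = 10 mm, Ī = 37 333 mm⁴.
Centroid: ȳ = ΣA·y / ΣA = 80 mm.
Transfer each piece to the horizontal centroidal axis using Ī + A·d² with d = y − 80:
  web: d = 0 mm → contributes +4 778 667 mm⁴
  top flange (beyond web): d = 70 mm → contributes +5 525 333 mm⁴
  bottom flange (beyond web): d = -70 mm → contributes +5 525 333 mm⁴
Total I = 15 829 333 mm⁴.

Ix ≈ 1.58 × 10⁷ mm⁴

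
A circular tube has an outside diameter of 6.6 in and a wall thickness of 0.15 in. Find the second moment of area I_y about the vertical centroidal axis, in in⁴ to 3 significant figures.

I_y ≈ 15.8 in⁴

Split into non-overlapping primitives; take the origin at the lower-left of the bounding box.
Outer circle: ⌀6.6, A = 34.212 in², x = 3.3 in, Ī = 93.142 in⁴.
Bore (subtracted): ⌀6.3, A = 31.172 in², x = 3.3 in, Ī = 77.327 in⁴.
By symmetry the centroid is at mid-width, x̄ = 3.3 in.
All pieces are centred on the vertical centroidal axis, so I = ΣĪ (holes subtracted) = 15.815 in⁴.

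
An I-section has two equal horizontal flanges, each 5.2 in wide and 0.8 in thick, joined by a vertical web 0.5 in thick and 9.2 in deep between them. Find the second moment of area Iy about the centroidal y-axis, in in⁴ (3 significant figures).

Decompose the section into non-overlapping parts with the origin at the bottom-left of its bounding rectangle.
Bottom flange: 5.2 × 0.8, A = 4.16 in², x = 2.6 in, Ī = 9.3739 in⁴.
Web: 0.5 × 9.2, A = 4.6 in², x = 2.6 in, Ī = 0.095833 in⁴.
Top flange: 5.2 × 0.8, A = 4.16 in², x = 2.6 in, Ī = 9.3739 in⁴.
By symmetry the centroid is at mid-width, x̄ = 2.6 in.
All pieces are centred on the centroidal y-axis, so I = ΣĪ = 18.844 in⁴.

Iy ≈ 18.8 in⁴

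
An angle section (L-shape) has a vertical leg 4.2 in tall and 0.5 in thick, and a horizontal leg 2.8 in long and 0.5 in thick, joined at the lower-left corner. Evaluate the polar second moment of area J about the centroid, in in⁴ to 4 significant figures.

Treat the section as a set of non-overlapping primitives; coordinates are from the bounding-box lower-left.
Vertical leg: 0.5 × 4.2, A = 2.1 in², y = 2.1 in, Ī = 3.087 in⁴.
Horizontal leg (remainder): 2.3 × 0.5, A = 1.15 in², y = 0.25 in, Ī = 0.0239583 in⁴.
Centroid: ȳ = ΣA·y / ΣA = 1.44538 in.
Transfer each piece to the centroidal x-axis using Ī + A·d² with d = y − 1.44538:
  vertical leg: d = 0.654615 in → contributes +3.98689 in⁴
  horizontal leg (remainder): d = -1.19538 in → contributes +1.66724 in⁴
Total I = 5.65414 in⁴.
For the y-axis: x̄ = 0.745385 in.
Repeating about the centroidal y-axis gives I_y = 2.00714 in⁴.
Polar second moment: J = I_x + I_y = 7.66128 in⁴.

J ≈ 7.661 in⁴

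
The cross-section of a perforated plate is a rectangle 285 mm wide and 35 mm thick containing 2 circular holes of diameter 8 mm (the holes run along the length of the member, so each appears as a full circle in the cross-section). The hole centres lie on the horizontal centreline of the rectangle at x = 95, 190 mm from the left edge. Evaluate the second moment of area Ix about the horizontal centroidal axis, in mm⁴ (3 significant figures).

Split into non-overlapping primitives; take the origin at the lower-left of the bounding box.
Plate: 285 × 35, A = 9 975 mm², y = 17.5 mm, Ī = 1 018 281 mm⁴.
Hole 1 (subtracted): ⌀8, A = 50.265 mm², y = 17.5 mm, Ī = 201.06 mm⁴.
Hole 2 (subtracted): ⌀8, A = 50.265 mm², y = 17.5 mm, Ī = 201.06 mm⁴.
By symmetry the centroid is at mid-height, ȳ = 17.5 mm.
All pieces are centred on the horizontal centroidal axis, so I = ΣĪ (holes subtracted) = 1 017 879 mm⁴.

Ix ≈ 1.02 × 10⁶ mm⁴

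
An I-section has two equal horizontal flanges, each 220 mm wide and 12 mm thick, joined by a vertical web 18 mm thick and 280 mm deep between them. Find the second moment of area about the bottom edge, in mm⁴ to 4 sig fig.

I_base ≈ 3.840 × 10⁸ mm⁴

Split into non-overlapping primitives; take the origin at the lower-left of the bounding box.
Bottom flange: 220 × 12, A = 2 640 mm², y = 6 mm, Ī = 31 680 mm⁴.
Web: 18 × 280, A = 5 040 mm², y = 152 mm, Ī = 32 928 000 mm⁴.
Top flange: 220 × 12, A = 2 640 mm², y = 298 mm, Ī = 31 680 mm⁴.
Transfer each piece to the base of the section using Ī + A·d² with d = y − 0:
  bottom flange: d = 6 mm → contributes +126 720 mm⁴
  web: d = 152 mm → contributes +149 372 160 mm⁴
  top flange: d = 298 mm → contributes +234 474 240 mm⁴
Total I = 383 973 120 mm⁴.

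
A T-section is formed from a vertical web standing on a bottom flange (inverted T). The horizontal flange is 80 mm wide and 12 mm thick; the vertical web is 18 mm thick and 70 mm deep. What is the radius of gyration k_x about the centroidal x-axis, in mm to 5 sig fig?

Treat the section as a set of non-overlapping primitives; coordinates are from the bounding-box lower-left.
Flange: 80 × 12, A = 960 mm², y = 6 mm, Ī = 11 520 mm⁴.
Web: 18 × 70, A = 1 260 mm², y = 47 mm, Ī = 514 500 mm⁴.
Centroid: ȳ = ΣA·y / ΣA = 29.27027 mm.
Transfer each piece to the centroidal x-axis using Ī + A·d² with d = y − 29.27027:
  flange: d = -23.27027 mm → contributes +531365.3 mm⁴
  web: d = 17.72973 mm → contributes +910572.6 mm⁴
Total I = 1 441 938 mm⁴.
Radius of gyration: k = √(I/A) = √(1 441 938 / 2 220) = 25.48571 mm.

k_x ≈ 25.486 mm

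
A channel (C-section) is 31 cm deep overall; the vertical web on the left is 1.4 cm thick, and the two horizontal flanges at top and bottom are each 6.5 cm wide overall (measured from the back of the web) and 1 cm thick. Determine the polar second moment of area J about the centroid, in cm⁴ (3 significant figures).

J ≈ 5890 cm⁴

Break the section into simple shapes (no overlaps), measuring from the bottom-left corner of the bounding box.
Web: 1.4 × 31, A = 43.4 cm², y = 15.5 cm, Ī = 3475.6 cm⁴.
Top flange (beyond web): 5.1 × 1, A = 5.1 cm², y = 30.5 cm, Ī = 0.425 cm⁴.
Bottom flange (beyond web): 5.1 × 1, A = 5.1 cm², y = 0.5 cm, Ī = 0.425 cm⁴.
By symmetry the centroid is at mid-height, ȳ = 15.5 cm.
Transfer each piece to the centroidal x-axis using Ī + A·d² with d = y − 15.5:
  web: d = 0 cm → contributes +3475.6 cm⁴
  top flange (beyond web): d = 15 cm → contributes +1147.9 cm⁴
  bottom flange (beyond web): d = -15 cm → contributes +1147.9 cm⁴
Total I = 5771.5 cm⁴.
For the y-axis: x̄ = 1.3185 cm.
Repeating about the centroidal y-axis gives I_y = 116.43 cm⁴.
Polar second moment: J = I_x + I_y = 5887.9 cm⁴.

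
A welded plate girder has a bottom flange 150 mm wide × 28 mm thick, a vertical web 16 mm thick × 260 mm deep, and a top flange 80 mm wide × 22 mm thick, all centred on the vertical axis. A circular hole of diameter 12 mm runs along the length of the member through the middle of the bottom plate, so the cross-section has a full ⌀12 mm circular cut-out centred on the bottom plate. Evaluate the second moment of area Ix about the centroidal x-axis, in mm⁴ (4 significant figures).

Treat the section as a set of non-overlapping primitives; coordinates are from the bounding-box lower-left.
Bottom plate: 150 × 28, A = 4 200 mm², y = 14 mm, Ī = 274 400 mm⁴.
Web plate: 16 × 260, A = 4 160 mm², y = 158 mm, Ī = 23 434 667 mm⁴.
Top plate: 80 × 22, A = 1 760 mm², y = 299 mm, Ī = 70986.7 mm⁴.
Hole (subtracted): ⌀12, A = 113.097 mm², y = 14 mm, Ī = 1017.88 mm⁴.
Centroid: ȳ = ΣA·y / ΣA = 123.988 mm.
Transfer each piece to the centroidal x-axis using Ī + A·d² with d = y − 123.988:
  bottom plate: d = -109.988 mm → contributes +51 083 386 mm⁴
  web plate: d = 34.0119 mm → contributes +28 246 999 mm⁴
  top plate: d = 175.012 mm → contributes +53 978 330 mm⁴
  hole: d = -109.988 mm → contributes −1 369 199 mm⁴
Total I = 131 939 516 mm⁴.

Ix ≈ 1.319 × 10⁸ mm⁴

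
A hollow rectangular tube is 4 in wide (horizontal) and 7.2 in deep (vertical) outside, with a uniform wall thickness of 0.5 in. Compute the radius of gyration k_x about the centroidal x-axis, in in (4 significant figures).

Split into non-overlapping primitives; take the origin at the lower-left of the bounding box.
Outer rectangle: 4 × 7.2, A = 28.8 in², y = 3.6 in, Ī = 124.416 in⁴.
Inner void (subtracted): 3 × 6.2, A = 18.6 in², y = 3.6 in, Ī = 59.582 in⁴.
By symmetry the centroid is at mid-height, ȳ = 3.6 in.
All pieces are centred on the centroidal x-axis, so I = ΣĪ (holes subtracted) = 64.834 in⁴.
Radius of gyration: k = √(I/A) = √(64.834 / 10.2) = 2.52117 in.

k_x ≈ 2.521 in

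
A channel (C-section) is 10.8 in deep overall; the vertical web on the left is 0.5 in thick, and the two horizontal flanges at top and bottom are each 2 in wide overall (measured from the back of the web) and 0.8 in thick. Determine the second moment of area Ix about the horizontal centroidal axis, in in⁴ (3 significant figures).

Break the section into simple shapes (no overlaps), measuring from the bottom-left corner of the bounding box.
Web: 0.5 × 10.8, A = 5.4 in², y = 5.4 in, Ī = 52.488 in⁴.
Top flange (beyond web): 1.5 × 0.8, A = 1.2 in², y = 10.4 in, Ī = 0.064 in⁴.
Bottom flange (beyond web): 1.5 × 0.8, A = 1.2 in², y = 0.4 in, Ī = 0.064 in⁴.
By symmetry the centroid is at mid-height, ȳ = 5.4 in.
Transfer each piece to the horizontal centroidal axis using Ī + A·d² with d = y − 5.4:
  web: d = 0 in → contributes +52.488 in⁴
  top flange (beyond web): d = 5 in → contributes +30.064 in⁴
  bottom flange (beyond web): d = -5 in → contributes +30.064 in⁴
Total I = 112.62 in⁴.

Ix ≈ 113 in⁴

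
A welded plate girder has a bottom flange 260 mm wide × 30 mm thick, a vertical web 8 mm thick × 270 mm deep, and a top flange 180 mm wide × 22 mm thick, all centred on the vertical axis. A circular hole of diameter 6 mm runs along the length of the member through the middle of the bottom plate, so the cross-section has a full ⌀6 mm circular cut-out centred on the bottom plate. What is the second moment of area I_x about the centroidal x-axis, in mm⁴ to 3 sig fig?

Split into non-overlapping primitives; take the origin at the lower-left of the bounding box.
Bottom plate: 260 × 30, A = 7 800 mm², y = 15 mm, Ī = 585 000 mm⁴.
Web plate: 8 × 270, A = 2 160 mm², y = 165 mm, Ī = 13 122 000 mm⁴.
Top plate: 180 × 22, A = 3 960 mm², y = 311 mm, Ī = 159 720 mm⁴.
Hole (subtracted): ⌀6, A = 28.274 mm², y = 15 mm, Ī = 63.617 mm⁴.
Centroid: ȳ = ΣA·y / ΣA = 122.7 mm.
Transfer each piece to the centroidal x-axis using Ī + A·d² with d = y − 122.7:
  bottom plate: d = -107.7 mm → contributes +91 062 019 mm⁴
  web plate: d = 42.298 mm → contributes +16 986 588 mm⁴
  top plate: d = 188.3 mm → contributes +140 566 734 mm⁴
  hole: d = -107.7 mm → contributes −328 035 mm⁴
Total I = 248 287 307 mm⁴.

I_x ≈ 2.48 × 10⁸ mm⁴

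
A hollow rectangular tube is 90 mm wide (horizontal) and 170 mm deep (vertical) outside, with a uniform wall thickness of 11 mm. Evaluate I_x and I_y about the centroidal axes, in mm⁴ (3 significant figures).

Split into non-overlapping primitives; take the origin at the lower-left of the bounding box.
Outer rectangle: 90 × 170, A = 15 300 mm², y = 85 mm, Ī = 36 847 500 mm⁴.
Inner void (subtracted): 68 × 148, A = 10 064 mm², y = 85 mm, Ī = 18 370 155 mm⁴.
By symmetry the centroid is at mid-height, ȳ = 85 mm.
All pieces are centred on the centroidal x-axis, so I = ΣĪ (holes subtracted) = 18 477 345 mm⁴.
Repeating about the centroidal y-axis gives I_y = 6 449 505 mm⁴.

I_x ≈ 1.85 × 10⁷ mm⁴, I_y ≈ 6.45 × 10⁶ mm⁴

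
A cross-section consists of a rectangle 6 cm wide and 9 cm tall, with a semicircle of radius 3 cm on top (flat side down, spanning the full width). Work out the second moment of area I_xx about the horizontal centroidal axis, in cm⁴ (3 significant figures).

Split into non-overlapping primitives; take the origin at the lower-left of the bounding box.
Rectangular body: 6 × 9, A = 54 cm², y = 4.5 cm, Ī = 364.5 cm⁴.
Semicircular cap: semicircle r = 3, A = 14.137 cm², y = 10.273 cm, Ī = 8.8903 cm⁴.
Centroid: ȳ = ΣA·y / ΣA = 5.6978 cm.
Transfer each piece to the horizontal centroidal axis using Ī + A·d² with d = y − 5.6978:
  rectangular body: d = -1.1978 cm → contributes +441.98 cm⁴
  semicircular cap: d = 4.5754 cm → contributes +304.84 cm⁴
Total I = 746.82 cm⁴.

I_xx ≈ 747 cm⁴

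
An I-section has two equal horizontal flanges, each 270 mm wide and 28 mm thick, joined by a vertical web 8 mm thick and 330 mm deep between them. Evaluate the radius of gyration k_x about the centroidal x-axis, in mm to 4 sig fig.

Split into non-overlapping primitives; take the origin at the lower-left of the bounding box.
Bottom flange: 270 × 28, A = 7 560 mm², y = 14 mm, Ī = 493 920 mm⁴.
Web: 8 × 330, A = 2 640 mm², y = 193 mm, Ī = 23 958 000 mm⁴.
Top flange: 270 × 28, A = 7 560 mm², y = 372 mm, Ī = 493 920 mm⁴.
By symmetry the centroid is at mid-height, ȳ = 193 mm.
Transfer each piece to the centroidal x-axis using Ī + A·d² with d = y − 193:
  bottom flange: d = -179 mm → contributes +242 723 880 mm⁴
  web: d = 0 mm → contributes +23 958 000 mm⁴
  top flange: d = 179 mm → contributes +242 723 880 mm⁴
Total I = 509 405 760 mm⁴.
Radius of gyration: k = √(I/A) = √(509 405 760 / 17 760) = 169.36 mm.

k_x ≈ 169.4 mm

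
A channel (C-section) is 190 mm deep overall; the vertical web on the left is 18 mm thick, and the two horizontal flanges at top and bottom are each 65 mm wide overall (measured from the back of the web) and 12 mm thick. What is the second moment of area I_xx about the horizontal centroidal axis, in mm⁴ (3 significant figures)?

I_xx ≈ 1.92 × 10⁷ mm⁴

Treat the section as a set of non-overlapping primitives; coordinates are from the bounding-box lower-left.
Web: 18 × 190, A = 3 420 mm², y = 95 mm, Ī = 10 288 500 mm⁴.
Top flange (beyond web): 47 × 12, A = 564 mm², y = 184 mm, Ī = 6 768 mm⁴.
Bottom flange (beyond web): 47 × 12, A = 564 mm², y = 6 mm, Ī = 6 768 mm⁴.
By symmetry the centroid is at mid-height, ȳ = 95 mm.
Transfer each piece to the horizontal centroidal axis using Ī + A·d² with d = y − 95:
  web: d = 0 mm → contributes +10 288 500 mm⁴
  top flange (beyond web): d = 89 mm → contributes +4 474 212 mm⁴
  bottom flange (beyond web): d = -89 mm → contributes +4 474 212 mm⁴
Total I = 19 236 924 mm⁴.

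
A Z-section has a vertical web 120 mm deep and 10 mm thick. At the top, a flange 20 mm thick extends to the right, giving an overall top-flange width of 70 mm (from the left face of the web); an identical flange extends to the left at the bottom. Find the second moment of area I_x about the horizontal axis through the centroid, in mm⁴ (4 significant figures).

Treat the section as a set of non-overlapping primitives; coordinates are from the bounding-box lower-left.
Web: 10 × 120, A = 1 200 mm², y = 60 mm, Ī = 1 440 000 mm⁴.
Top flange (beyond web): 60 × 20, A = 1 200 mm², y = 110 mm, Ī = 40 000 mm⁴.
Bottom flange (beyond web): 60 × 20, A = 1 200 mm², y = 10 mm, Ī = 40 000 mm⁴.
Centroid: ȳ = ΣA·y / ΣA = 60 mm.
Transfer each piece to the horizontal axis through the centroid using Ī + A·d² with d = y − 60:
  web: d = 0 mm → contributes +1 440 000 mm⁴
  top flange (beyond web): d = 50 mm → contributes +3 040 000 mm⁴
  bottom flange (beyond web): d = -50 mm → contributes +3 040 000 mm⁴
Total I = 7 520 000 mm⁴.

I_x ≈ 7.520 × 10⁶ mm⁴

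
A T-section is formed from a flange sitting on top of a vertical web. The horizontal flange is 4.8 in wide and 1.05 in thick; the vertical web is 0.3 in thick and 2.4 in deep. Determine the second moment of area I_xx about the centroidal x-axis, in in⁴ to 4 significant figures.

I_xx ≈ 2.683 in⁴

Treat the section as a set of non-overlapping primitives; coordinates are from the bounding-box lower-left.
Flange: 4.8 × 1.05, A = 5.04 in², y = 2.925 in, Ī = 0.46305 in⁴.
Web: 0.3 × 2.4, A = 0.72 in², y = 1.2 in, Ī = 0.3456 in⁴.
Centroid: ȳ = ΣA·y / ΣA = 2.70938 in.
Transfer each piece to the centroidal x-axis using Ī + A·d² with d = y − 2.70938:
  flange: d = 0.215625 in → contributes +0.69738 in⁴
  web: d = -1.50938 in → contributes +1.98591 in⁴
Total I = 2.68329 in⁴.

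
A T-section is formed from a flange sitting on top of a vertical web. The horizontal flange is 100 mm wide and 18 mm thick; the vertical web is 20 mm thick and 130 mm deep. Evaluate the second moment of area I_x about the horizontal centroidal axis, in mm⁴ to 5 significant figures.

I_x ≈ 9.5347 × 10⁶ mm⁴

Split into non-overlapping primitives; take the origin at the lower-left of the bounding box.
Flange: 100 × 18, A = 1 800 mm², y = 139 mm, Ī = 48 600 mm⁴.
Web: 20 × 130, A = 2 600 mm², y = 65 mm, Ī = 3 661 667 mm⁴.
Centroid: ȳ = ΣA·y / ΣA = 95.27273 mm.
Transfer each piece to the horizontal centroidal axis using Ī + A·d² with d = y − 95.27273:
  flange: d = 43.72727 mm → contributes +3 490 334 mm⁴
  web: d = -30.27273 mm → contributes +6 044 406 mm⁴
Total I = 9 534 739 mm⁴.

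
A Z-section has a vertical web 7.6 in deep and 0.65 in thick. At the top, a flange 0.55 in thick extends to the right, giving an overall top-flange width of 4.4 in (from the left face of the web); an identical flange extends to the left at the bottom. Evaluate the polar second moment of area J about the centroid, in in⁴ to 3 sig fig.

Split into non-overlapping primitives; take the origin at the lower-left of the bounding box.
Web: 0.65 × 7.6, A = 4.94 in², y = 3.8 in, Ī = 23.778 in⁴.
Top flange (beyond web): 3.75 × 0.55, A = 2.0625 in², y = 7.325 in, Ī = 0.051992 in⁴.
Bottom flange (beyond web): 3.75 × 0.55, A = 2.0625 in², y = 0.275 in, Ī = 0.051992 in⁴.
Centroid: ȳ = ΣA·y / ΣA = 3.8 in.
Transfer each piece to the centroidal x-axis using Ī + A·d² with d = y − 3.8:
  web: d = 0 in → contributes +23.778 in⁴
  top flange (beyond web): d = 3.525 in → contributes +25.68 in⁴
  bottom flange (beyond web): d = -3.525 in → contributes +25.68 in⁴
Total I = 75.138 in⁴.
For the y-axis: x̄ = 4.075 in.
Repeating about the centroidal y-axis gives I_y = 24.973 in⁴.
Polar second moment: J = I_x + I_y = 100.11 in⁴.

J ≈ 100 in⁴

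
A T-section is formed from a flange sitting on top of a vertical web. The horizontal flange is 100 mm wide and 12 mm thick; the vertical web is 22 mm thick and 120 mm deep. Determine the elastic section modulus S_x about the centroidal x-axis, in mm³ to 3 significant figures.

Split into non-overlapping primitives; take the origin at the lower-left of the bounding box.
Flange: 100 × 12, A = 1 200 mm², y = 126 mm, Ī = 14 400 mm⁴.
Web: 22 × 120, A = 2 640 mm², y = 60 mm, Ī = 3 168 000 mm⁴.
Centroid: ȳ = ΣA·y / ΣA = 80.625 mm.
Transfer each piece to the centroidal x-axis using Ī + A·d² with d = y − 80.625:
  flange: d = 45.375 mm → contributes +2 485 069 mm⁴
  web: d = -20.625 mm → contributes +4 291 031 mm⁴
Total I = 6 776 100 mm⁴.
Extreme fibre distance c = 80.625 mm; S = I/c = 84 045 mm³.

S_x ≈ 8.40 × 10⁴ mm³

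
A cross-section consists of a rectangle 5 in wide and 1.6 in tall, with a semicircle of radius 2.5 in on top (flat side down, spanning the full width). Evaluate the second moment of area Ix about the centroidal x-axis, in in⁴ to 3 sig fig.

Break the section into simple shapes (no overlaps), measuring from the bottom-left corner of the bounding box.
Rectangular body: 5 × 1.6, A = 8 in², y = 0.8 in, Ī = 1.7067 in⁴.
Semicircular cap: semicircle r = 2.5, A = 9.8175 in², y = 2.661 in, Ī = 4.2874 in⁴.
Centroid: ȳ = ΣA·y / ΣA = 1.8254 in.
Transfer each piece to the centroidal x-axis using Ī + A·d² with d = y − 1.8254:
  rectangular body: d = -1.0254 in → contributes +10.119 in⁴
  semicircular cap: d = 0.8356 in → contributes +11.142 in⁴
Total I = 21.261 in⁴.

Ix ≈ 21.3 in⁴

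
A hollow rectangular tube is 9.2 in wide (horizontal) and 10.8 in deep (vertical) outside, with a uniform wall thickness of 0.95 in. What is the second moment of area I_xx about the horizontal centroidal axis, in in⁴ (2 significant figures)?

Decompose the section into non-overlapping parts with the origin at the bottom-left of its bounding rectangle.
Outer rectangle: 9.2 × 10.8, A = 99.36 in², y = 5.4 in, Ī = 965.8 in⁴.
Inner void (subtracted): 7.3 × 8.9, A = 64.97 in², y = 5.4 in, Ī = 428.9 in⁴.
By symmetry the centroid is at mid-height, ȳ = 5.4 in.
All pieces are centred on the horizontal centroidal axis, so I = ΣĪ (holes subtracted) = 536.9 in⁴.

I_xx ≈ 540 in⁴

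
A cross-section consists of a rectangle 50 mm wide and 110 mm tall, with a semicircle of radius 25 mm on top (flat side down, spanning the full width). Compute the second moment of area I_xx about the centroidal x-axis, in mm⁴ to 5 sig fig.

I_xx ≈ 9.1747 × 10⁶ mm⁴

Treat the section as a set of non-overlapping primitives; coordinates are from the bounding-box lower-left.
Rectangular body: 50 × 110, A = 5 500 mm², y = 55 mm, Ī = 5 545 833 mm⁴.
Semicircular cap: semicircle r = 25, A = 981.7477 mm², y = 120.6103 mm, Ī = 42873.81 mm⁴.
Centroid: ȳ = ΣA·y / ΣA = 64.93757 mm.
Transfer each piece to the centroidal x-axis using Ī + A·d² with d = y − 64.93757:
  rectangular body: d = -9.937565 mm → contributes +6 088 987 mm⁴
  semicircular cap: d = 55.67276 mm → contributes +3 085 758 mm⁴
Total I = 9 174 745 mm⁴.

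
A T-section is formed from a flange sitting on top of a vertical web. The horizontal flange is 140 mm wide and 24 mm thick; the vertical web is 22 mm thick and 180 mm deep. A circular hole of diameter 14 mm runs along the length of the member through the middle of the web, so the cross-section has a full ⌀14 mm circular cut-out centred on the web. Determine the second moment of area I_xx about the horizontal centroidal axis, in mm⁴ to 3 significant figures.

I_xx ≈ 2.94 × 10⁷ mm⁴

Break the section into simple shapes (no overlaps), measuring from the bottom-left corner of the bounding box.
Flange: 140 × 24, A = 3 360 mm², y = 192 mm, Ī = 161 280 mm⁴.
Web: 22 × 180, A = 3 960 mm², y = 90 mm, Ī = 10 692 000 mm⁴.
Hole (subtracted): ⌀14, A = 153.94 mm², y = 90 mm, Ī = 1885.7 mm⁴.
Centroid: ȳ = ΣA·y / ΣA = 137.83 mm.
Transfer each piece to the horizontal centroidal axis using Ī + A·d² with d = y − 137.83:
  flange: d = 54.175 mm → contributes +10 022 490 mm⁴
  web: d = -47.825 mm → contributes +19 749 596 mm⁴
  hole: d = -47.825 mm → contributes −353 984 mm⁴
Total I = 29 418 103 mm⁴.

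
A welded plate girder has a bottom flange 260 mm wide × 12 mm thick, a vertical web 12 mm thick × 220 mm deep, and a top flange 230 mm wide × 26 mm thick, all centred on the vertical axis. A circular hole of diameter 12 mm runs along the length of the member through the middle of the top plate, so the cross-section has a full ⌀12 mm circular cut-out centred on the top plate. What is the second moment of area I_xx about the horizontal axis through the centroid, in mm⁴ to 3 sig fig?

Treat the section as a set of non-overlapping primitives; coordinates are from the bounding-box lower-left.
Bottom plate: 260 × 12, A = 3 120 mm², y = 6 mm, Ī = 37 440 mm⁴.
Web plate: 12 × 220, A = 2 640 mm², y = 122 mm, Ī = 10 648 000 mm⁴.
Top plate: 230 × 26, A = 5 980 mm², y = 245 mm, Ī = 336 873 mm⁴.
Hole (subtracted): ⌀12, A = 113.1 mm², y = 245 mm, Ī = 1017.9 mm⁴.
Centroid: ȳ = ΣA·y / ΣA = 152.94 mm.
Transfer each piece to the horizontal axis through the centroid using Ī + A·d² with d = y − 152.94:
  bottom plate: d = -146.94 mm → contributes +67 400 338 mm⁴
  web plate: d = -30.938 mm → contributes +13 174 845 mm⁴
  top plate: d = 92.062 mm → contributes +51 020 223 mm⁴
  hole: d = 92.062 mm → contributes −959 572 mm⁴
Total I = 130 635 834 mm⁴.

I_xx ≈ 1.31 × 10⁸ mm⁴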